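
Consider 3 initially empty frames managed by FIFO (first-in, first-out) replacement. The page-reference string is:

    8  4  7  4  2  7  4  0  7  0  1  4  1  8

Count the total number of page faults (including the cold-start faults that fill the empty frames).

8 → fault, frames [8]
4 → fault, frames [8, 4]
7 → fault, frames [8, 4, 7]
4 → hit
2 → fault, evict 8, frames [4, 7, 2]
7 → hit
4 → hit
0 → fault, evict 4, frames [7, 2, 0]
7 → hit
0 → hit
1 → fault, evict 7, frames [2, 0, 1]
4 → fault, evict 2, frames [0, 1, 4]
1 → hit
8 → fault, evict 0, frames [1, 4, 8]
Page faults: 8.

8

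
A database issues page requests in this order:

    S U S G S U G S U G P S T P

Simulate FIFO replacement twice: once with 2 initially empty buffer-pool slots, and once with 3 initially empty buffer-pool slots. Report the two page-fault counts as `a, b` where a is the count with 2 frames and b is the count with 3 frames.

13, 6

2 frames: F F . F F F F F F F F F F F → 13 faults.
3 frames: F F . F . . . . . . F F F . → 6 faults.
6 < 13: adding a frame reduced faults, as is typical.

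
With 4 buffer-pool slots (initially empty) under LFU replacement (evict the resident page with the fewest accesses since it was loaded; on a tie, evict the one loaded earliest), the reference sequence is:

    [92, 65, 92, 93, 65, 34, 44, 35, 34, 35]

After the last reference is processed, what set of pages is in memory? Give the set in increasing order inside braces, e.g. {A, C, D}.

{34, 35, 65, 92}

92: fault, frames (92)
65: fault, frames (92 65)
92: hit
93: fault, frames (92 65 93)
65: hit
34: fault, frames (92 65 93 34)
44: fault, evict 93, frames (92 65 34 44)
35: fault, evict 34, frames (92 65 44 35)
34: fault, evict 44, frames (92 65 35 34)
35: hit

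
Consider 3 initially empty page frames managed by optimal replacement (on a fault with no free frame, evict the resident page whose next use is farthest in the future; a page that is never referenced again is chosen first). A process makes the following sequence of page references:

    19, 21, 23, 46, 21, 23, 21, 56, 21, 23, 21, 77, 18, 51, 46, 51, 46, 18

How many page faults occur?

19 -> miss, frames [19]
21 -> miss, frames [19, 21]
23 -> miss, frames [19, 21, 23]
46 -> miss, evict 19, frames [21, 23, 46]
21 -> hit
23 -> hit
21 -> hit
56 -> miss, evict 46, frames [21, 23, 56]
21 -> hit
23 -> hit
21 -> hit
77 -> miss, evict 56, frames [21, 23, 77]
18 -> miss, evict 77, frames [21, 23, 18]
51 -> miss, evict 23, frames [21, 18, 51]
46 -> miss, evict 21, frames [18, 51, 46]
51 -> hit
46 -> hit
18 -> hit
Page faults: 9.

9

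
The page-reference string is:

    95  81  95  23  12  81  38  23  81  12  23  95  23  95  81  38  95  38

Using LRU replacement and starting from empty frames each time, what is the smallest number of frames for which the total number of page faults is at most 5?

f=1: 18 faults
f=2: 14 faults
f=3: 11 faults
f=4: 7 faults
f=5: 5 faults
Smallest f with faults ≤ 5 is 5.

5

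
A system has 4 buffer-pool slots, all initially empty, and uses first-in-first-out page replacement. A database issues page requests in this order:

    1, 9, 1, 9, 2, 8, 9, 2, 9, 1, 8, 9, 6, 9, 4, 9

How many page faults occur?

7

1 -> fault, frames {1}
9 -> fault, frames {1,9}
1 -> hit
9 -> hit
2 -> fault, frames {1,9,2}
8 -> fault, frames {1,9,2,8}
9 -> hit
2 -> hit
9 -> hit
1 -> hit
8 -> hit
9 -> hit
6 -> fault, evict 1, frames {9,2,8,6}
9 -> hit
4 -> fault, evict 9, frames {2,8,6,4}
9 -> fault, evict 2, frames {8,6,4,9}
Page faults: 7.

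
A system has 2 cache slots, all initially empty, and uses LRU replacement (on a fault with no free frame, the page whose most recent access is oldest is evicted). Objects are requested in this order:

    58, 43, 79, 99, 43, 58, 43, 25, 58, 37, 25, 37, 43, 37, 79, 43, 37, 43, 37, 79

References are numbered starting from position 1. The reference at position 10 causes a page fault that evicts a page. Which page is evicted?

25

pos 1: 58 -> fault, frames [58]
pos 2: 43 -> fault, frames [58, 43]
pos 3: 79 -> fault, evict 58, frames [43, 79]
pos 4: 99 -> fault, evict 43, frames [79, 99]
pos 5: 43 -> fault, evict 79, frames [99, 43]
pos 6: 58 -> fault, evict 99, frames [43, 58]
pos 7: 43 -> hit
pos 8: 25 -> fault, evict 58, frames [43, 25]
pos 9: 58 -> fault, evict 43, frames [25, 58]
pos 10: 37 -> fault, evict 25, frames [58, 37]
At position 10, page 25 is evicted.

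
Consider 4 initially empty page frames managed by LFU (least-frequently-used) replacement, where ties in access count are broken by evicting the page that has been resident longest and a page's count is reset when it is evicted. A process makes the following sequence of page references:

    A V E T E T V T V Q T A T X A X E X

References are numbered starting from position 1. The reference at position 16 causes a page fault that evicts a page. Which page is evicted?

pos 1: A → miss, frames (A)
pos 2: V → miss, frames (A V)
pos 3: E → miss, frames (A V E)
pos 4: T → miss, frames (A V E T)
pos 5: E → hit
pos 6: T → hit
pos 7: V → hit
pos 8: T → hit
pos 9: V → hit
pos 10: Q → miss, evict A, frames (V E T Q)
pos 11: T → hit
pos 12: A → miss, evict Q, frames (V E T A)
pos 13: T → hit
pos 14: X → miss, evict A, frames (V E T X)
pos 15: A → miss, evict X, frames (V E T A)
pos 16: X → miss, evict A, frames (V E T X)
At position 16, page A is evicted.

A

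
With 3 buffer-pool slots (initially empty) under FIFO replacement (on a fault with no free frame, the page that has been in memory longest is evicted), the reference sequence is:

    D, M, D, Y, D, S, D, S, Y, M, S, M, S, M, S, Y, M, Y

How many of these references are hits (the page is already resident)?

11

D -> miss, frames (D)
M -> miss, frames (D M)
D -> hit
Y -> miss, frames (D M Y)
D -> hit
S -> miss, evict D, frames (M Y S)
D -> miss, evict M, frames (Y S D)
S -> hit
Y -> hit
M -> miss, evict Y, frames (S D M)
S -> hit
M -> hit
S -> hit
M -> hit
S -> hit
Y -> miss, evict S, frames (D M Y)
M -> hit
Y -> hit
Hits: 11.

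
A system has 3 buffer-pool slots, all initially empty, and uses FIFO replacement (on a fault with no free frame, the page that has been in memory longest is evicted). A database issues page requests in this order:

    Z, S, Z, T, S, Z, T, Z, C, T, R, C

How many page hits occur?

Z → fault, frames (Z)
S → fault, frames (Z S)
Z → hit
T → fault, frames (Z S T)
S → hit
Z → hit
T → hit
Z → hit
C → fault, evict Z, frames (S T C)
T → hit
R → fault, evict S, frames (T C R)
C → hit
Hits: 7.

7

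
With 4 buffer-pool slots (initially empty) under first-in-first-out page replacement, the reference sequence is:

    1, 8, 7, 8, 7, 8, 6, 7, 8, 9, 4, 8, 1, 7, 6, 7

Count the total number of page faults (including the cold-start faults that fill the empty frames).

10

1 → miss, frames [1]
8 → miss, frames [1, 8]
7 → miss, frames [1, 8, 7]
8 → hit
7 → hit
8 → hit
6 → miss, frames [1, 8, 7, 6]
7 → hit
8 → hit
9 → miss, evict 1, frames [8, 7, 6, 9]
4 → miss, evict 8, frames [7, 6, 9, 4]
8 → miss, evict 7, frames [6, 9, 4, 8]
1 → miss, evict 6, frames [9, 4, 8, 1]
7 → miss, evict 9, frames [4, 8, 1, 7]
6 → miss, evict 4, frames [8, 1, 7, 6]
7 → hit
Page faults: 10.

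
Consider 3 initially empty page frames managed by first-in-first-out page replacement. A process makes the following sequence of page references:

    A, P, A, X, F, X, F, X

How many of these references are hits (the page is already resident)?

4

A: miss, frames {A}
P: miss, frames {A,P}
A: hit
X: miss, frames {A,P,X}
F: miss, evict A, frames {P,X,F}
X: hit
F: hit
X: hit
Hits: 4.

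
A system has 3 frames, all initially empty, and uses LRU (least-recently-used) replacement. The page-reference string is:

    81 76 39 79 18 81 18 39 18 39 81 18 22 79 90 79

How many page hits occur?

81 → fault, frames [81]
76 → fault, frames [81, 76]
39 → fault, frames [81, 76, 39]
79 → fault, evict 81, frames [76, 39, 79]
18 → fault, evict 76, frames [39, 79, 18]
81 → fault, evict 39, frames [79, 18, 81]
18 → hit
39 → fault, evict 79, frames [81, 18, 39]
18 → hit
39 → hit
81 → hit
18 → hit
22 → fault, evict 39, frames [81, 18, 22]
79 → fault, evict 81, frames [18, 22, 79]
90 → fault, evict 18, frames [22, 79, 90]
79 → hit
Hits: 6.

6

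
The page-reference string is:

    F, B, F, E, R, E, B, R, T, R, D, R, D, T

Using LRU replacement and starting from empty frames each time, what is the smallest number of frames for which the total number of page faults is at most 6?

4

f=1: 14 faults
f=2: 9 faults
f=3: 7 faults
f=4: 6 faults
f=5: 6 faults
f=6: 6 faults
Smallest f with faults ≤ 6 is 4.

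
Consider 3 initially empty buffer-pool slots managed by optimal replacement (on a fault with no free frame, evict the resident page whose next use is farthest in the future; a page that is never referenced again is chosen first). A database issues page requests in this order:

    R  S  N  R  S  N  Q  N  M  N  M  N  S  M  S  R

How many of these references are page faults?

R -> miss, frames {R}
S -> miss, frames {R,S}
N -> miss, frames {R,S,N}
R -> hit
S -> hit
N -> hit
Q -> miss, evict R, frames {S,N,Q}
N -> hit
M -> miss, evict Q, frames {S,N,M}
N -> hit
M -> hit
N -> hit
S -> hit
M -> hit
S -> hit
R -> miss, evict M, frames {S,N,R}
Page faults: 6.

6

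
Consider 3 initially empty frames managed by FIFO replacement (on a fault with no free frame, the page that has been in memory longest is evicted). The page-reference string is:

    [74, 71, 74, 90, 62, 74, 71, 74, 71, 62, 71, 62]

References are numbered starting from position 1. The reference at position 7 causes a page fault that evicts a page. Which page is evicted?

pos 1: 74 → fault, frames (74)
pos 2: 71 → fault, frames (74 71)
pos 3: 74 → hit
pos 4: 90 → fault, frames (74 71 90)
pos 5: 62 → fault, evict 74, frames (71 90 62)
pos 6: 74 → fault, evict 71, frames (90 62 74)
pos 7: 71 → fault, evict 90, frames (62 74 71)
At position 7, page 90 is evicted.

90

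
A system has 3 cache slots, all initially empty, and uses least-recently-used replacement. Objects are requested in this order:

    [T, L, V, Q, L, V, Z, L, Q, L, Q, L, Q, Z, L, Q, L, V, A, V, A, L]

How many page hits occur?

T: miss, frames [T]
L: miss, frames [T, L]
V: miss, frames [T, L, V]
Q: miss, evict T, frames [L, V, Q]
L: hit
V: hit
Z: miss, evict Q, frames [L, V, Z]
L: hit
Q: miss, evict V, frames [Z, L, Q]
L: hit
Q: hit
L: hit
Q: hit
Z: hit
L: hit
Q: hit
L: hit
V: miss, evict Z, frames [Q, L, V]
A: miss, evict Q, frames [L, V, A]
V: hit
A: hit
L: hit
Hits: 14.

14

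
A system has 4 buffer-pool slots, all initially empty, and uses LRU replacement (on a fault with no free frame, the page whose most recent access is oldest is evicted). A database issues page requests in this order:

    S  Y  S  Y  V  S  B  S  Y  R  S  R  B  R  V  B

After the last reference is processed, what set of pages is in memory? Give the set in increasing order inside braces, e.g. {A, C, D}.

{B, R, S, V}

S -> fault, frames {S}
Y -> fault, frames {S,Y}
S -> hit
Y -> hit
V -> fault, frames {S,Y,V}
S -> hit
B -> fault, frames {Y,V,S,B}
S -> hit
Y -> hit
R -> fault, evict V, frames {B,S,Y,R}
S -> hit
R -> hit
B -> hit
R -> hit
V -> fault, evict Y, frames {S,B,R,V}
B -> hit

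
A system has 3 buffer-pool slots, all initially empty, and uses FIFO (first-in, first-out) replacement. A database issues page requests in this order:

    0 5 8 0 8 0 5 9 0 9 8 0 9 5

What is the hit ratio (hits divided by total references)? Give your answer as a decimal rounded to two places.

0.57

0 -> fault, frames {0}
5 -> fault, frames {0,5}
8 -> fault, frames {0,5,8}
0 -> hit
8 -> hit
0 -> hit
5 -> hit
9 -> fault, evict 0, frames {5,8,9}
0 -> fault, evict 5, frames {8,9,0}
9 -> hit
8 -> hit
0 -> hit
9 -> hit
5 -> fault, evict 8, frames {9,0,5}
Hits: 8 of 14 references → 8/14 = 0.5714.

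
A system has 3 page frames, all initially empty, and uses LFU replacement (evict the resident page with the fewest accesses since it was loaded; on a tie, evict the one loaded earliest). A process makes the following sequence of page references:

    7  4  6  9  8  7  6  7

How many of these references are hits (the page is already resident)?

7: fault, frames (7)
4: fault, frames (7 4)
6: fault, frames (7 4 6)
9: fault, evict 7, frames (4 6 9)
8: fault, evict 4, frames (6 9 8)
7: fault, evict 6, frames (9 8 7)
6: fault, evict 9, frames (8 7 6)
7: hit
Hits: 1.

1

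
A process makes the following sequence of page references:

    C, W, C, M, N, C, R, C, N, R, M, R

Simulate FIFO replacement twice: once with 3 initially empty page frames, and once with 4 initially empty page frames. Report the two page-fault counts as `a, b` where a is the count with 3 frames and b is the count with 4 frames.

3 frames: F F . F F F F . . . F . → 7 faults.
4 frames: F F . F F . F F . . . . → 6 faults.
6 < 7: adding a frame reduced faults, as is typical.

7, 6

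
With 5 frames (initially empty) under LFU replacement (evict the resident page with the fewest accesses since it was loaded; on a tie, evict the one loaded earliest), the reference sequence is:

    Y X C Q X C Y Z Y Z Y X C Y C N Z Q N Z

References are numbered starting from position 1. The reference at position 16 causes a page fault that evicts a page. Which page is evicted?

pos 1: Y → fault, frames [Y]
pos 2: X → fault, frames [Y, X]
pos 3: C → fault, frames [Y, X, C]
pos 4: Q → fault, frames [Y, X, C, Q]
pos 5: X → hit
pos 6: C → hit
pos 7: Y → hit
pos 8: Z → fault, frames [Y, X, C, Q, Z]
pos 9: Y → hit
pos 10: Z → hit
pos 11: Y → hit
pos 12: X → hit
pos 13: C → hit
pos 14: Y → hit
pos 15: C → hit
pos 16: N → fault, evict Q, frames [Y, X, C, Z, N]
At position 16, page Q is evicted.

Q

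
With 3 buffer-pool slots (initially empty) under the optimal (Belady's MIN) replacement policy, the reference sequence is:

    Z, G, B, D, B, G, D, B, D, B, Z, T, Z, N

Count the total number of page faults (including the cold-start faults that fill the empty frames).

Z: miss, frames [Z]
G: miss, frames [Z, G]
B: miss, frames [Z, G, B]
D: miss, evict Z, frames [G, B, D]
B: hit
G: hit
D: hit
B: hit
D: hit
B: hit
Z: miss, evict D, frames [G, B, Z]
T: miss, evict B, frames [G, Z, T]
Z: hit
N: miss, evict T, frames [G, Z, N]
Page faults: 7.

7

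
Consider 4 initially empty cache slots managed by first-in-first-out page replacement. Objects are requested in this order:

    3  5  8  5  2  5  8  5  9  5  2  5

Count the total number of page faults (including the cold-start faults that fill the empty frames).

3: fault, frames [3]
5: fault, frames [3, 5]
8: fault, frames [3, 5, 8]
5: hit
2: fault, frames [3, 5, 8, 2]
5: hit
8: hit
5: hit
9: fault, evict 3, frames [5, 8, 2, 9]
5: hit
2: hit
5: hit
Page faults: 5.

5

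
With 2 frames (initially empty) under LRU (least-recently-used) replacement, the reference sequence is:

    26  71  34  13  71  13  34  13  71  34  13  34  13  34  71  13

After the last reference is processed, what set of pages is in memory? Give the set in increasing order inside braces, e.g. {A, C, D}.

{13, 71}

26 → miss, frames [26]
71 → miss, frames [26, 71]
34 → miss, evict 26, frames [71, 34]
13 → miss, evict 71, frames [34, 13]
71 → miss, evict 34, frames [13, 71]
13 → hit
34 → miss, evict 71, frames [13, 34]
13 → hit
71 → miss, evict 34, frames [13, 71]
34 → miss, evict 13, frames [71, 34]
13 → miss, evict 71, frames [34, 13]
34 → hit
13 → hit
34 → hit
71 → miss, evict 13, frames [34, 71]
13 → miss, evict 34, frames [71, 13]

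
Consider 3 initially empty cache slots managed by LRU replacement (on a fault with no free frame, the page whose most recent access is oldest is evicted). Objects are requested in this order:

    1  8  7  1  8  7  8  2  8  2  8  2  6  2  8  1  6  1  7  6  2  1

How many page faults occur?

1: fault, frames {1}
8: fault, frames {1,8}
7: fault, frames {1,8,7}
1: hit
8: hit
7: hit
8: hit
2: fault, evict 1, frames {7,8,2}
8: hit
2: hit
8: hit
2: hit
6: fault, evict 7, frames {8,2,6}
2: hit
8: hit
1: fault, evict 6, frames {2,8,1}
6: fault, evict 2, frames {8,1,6}
1: hit
7: fault, evict 8, frames {6,1,7}
6: hit
2: fault, evict 1, frames {7,6,2}
1: fault, evict 7, frames {6,2,1}
Page faults: 10.

10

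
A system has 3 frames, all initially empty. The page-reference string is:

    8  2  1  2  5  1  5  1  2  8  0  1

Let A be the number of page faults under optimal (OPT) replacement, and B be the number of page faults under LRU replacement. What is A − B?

Under OPT: F F F . F . . . . F F . → 6 faults.
Under LRU: F F F . F . . . . F F F → 7 faults.
A − B = 6 − 7 = -1.

-1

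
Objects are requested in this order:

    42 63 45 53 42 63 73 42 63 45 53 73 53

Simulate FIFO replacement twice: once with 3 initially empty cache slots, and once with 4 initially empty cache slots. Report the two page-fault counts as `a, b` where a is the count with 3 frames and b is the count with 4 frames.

9, 10

3 frames: F F F F F F F . . F F . . → 9 faults.
4 frames: F F F F . . F F F F F F . → 10 faults.
10 > 9: adding a frame increased faults — Belady's anomaly.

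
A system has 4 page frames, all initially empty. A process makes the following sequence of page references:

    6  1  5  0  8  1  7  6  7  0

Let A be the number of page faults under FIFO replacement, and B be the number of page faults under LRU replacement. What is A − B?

-1

Under FIFO: F F F F F . F F . . → 7 faults.
Under LRU: F F F F F . F F . F → 8 faults.
A − B = 7 − 8 = -1.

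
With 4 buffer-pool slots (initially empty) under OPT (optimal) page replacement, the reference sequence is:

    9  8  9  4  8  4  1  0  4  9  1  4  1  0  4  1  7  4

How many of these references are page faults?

6

9 → fault, frames (9)
8 → fault, frames (9 8)
9 → hit
4 → fault, frames (9 8 4)
8 → hit
4 → hit
1 → fault, frames (9 8 4 1)
0 → fault, evict 8, frames (9 4 1 0)
4 → hit
9 → hit
1 → hit
4 → hit
1 → hit
0 → hit
4 → hit
1 → hit
7 → fault, evict 0, frames (9 4 1 7)
4 → hit
Page faults: 6.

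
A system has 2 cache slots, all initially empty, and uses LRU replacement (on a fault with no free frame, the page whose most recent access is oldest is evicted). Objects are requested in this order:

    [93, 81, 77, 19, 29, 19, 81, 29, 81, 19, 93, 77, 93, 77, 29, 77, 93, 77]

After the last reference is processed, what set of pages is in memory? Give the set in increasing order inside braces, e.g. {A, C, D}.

93: fault, frames (93)
81: fault, frames (93 81)
77: fault, evict 93, frames (81 77)
19: fault, evict 81, frames (77 19)
29: fault, evict 77, frames (19 29)
19: hit
81: fault, evict 29, frames (19 81)
29: fault, evict 19, frames (81 29)
81: hit
19: fault, evict 29, frames (81 19)
93: fault, evict 81, frames (19 93)
77: fault, evict 19, frames (93 77)
93: hit
77: hit
29: fault, evict 93, frames (77 29)
77: hit
93: fault, evict 29, frames (77 93)
77: hit

{77, 93}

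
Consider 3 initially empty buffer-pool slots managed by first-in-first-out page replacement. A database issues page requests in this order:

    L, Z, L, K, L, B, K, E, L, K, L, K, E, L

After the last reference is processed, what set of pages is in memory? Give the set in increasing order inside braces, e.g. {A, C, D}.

L -> miss, frames {L}
Z -> miss, frames {L,Z}
L -> hit
K -> miss, frames {L,Z,K}
L -> hit
B -> miss, evict L, frames {Z,K,B}
K -> hit
E -> miss, evict Z, frames {K,B,E}
L -> miss, evict K, frames {B,E,L}
K -> miss, evict B, frames {E,L,K}
L -> hit
K -> hit
E -> hit
L -> hit

{E, K, L}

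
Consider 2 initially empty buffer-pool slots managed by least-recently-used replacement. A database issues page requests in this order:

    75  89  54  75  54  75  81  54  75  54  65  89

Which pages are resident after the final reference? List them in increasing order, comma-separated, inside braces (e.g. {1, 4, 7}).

75 → fault, frames (75)
89 → fault, frames (75 89)
54 → fault, evict 75, frames (89 54)
75 → fault, evict 89, frames (54 75)
54 → hit
75 → hit
81 → fault, evict 54, frames (75 81)
54 → fault, evict 75, frames (81 54)
75 → fault, evict 81, frames (54 75)
54 → hit
65 → fault, evict 75, frames (54 65)
89 → fault, evict 54, frames (65 89)

{65, 89}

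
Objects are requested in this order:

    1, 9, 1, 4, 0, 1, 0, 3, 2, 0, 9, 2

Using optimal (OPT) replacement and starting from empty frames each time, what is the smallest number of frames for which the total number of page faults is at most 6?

f=1: 12 faults
f=2: 7 faults
f=3: 6 faults
f=4: 6 faults
f=5: 6 faults
f=6: 6 faults
Smallest f with faults ≤ 6 is 3.

3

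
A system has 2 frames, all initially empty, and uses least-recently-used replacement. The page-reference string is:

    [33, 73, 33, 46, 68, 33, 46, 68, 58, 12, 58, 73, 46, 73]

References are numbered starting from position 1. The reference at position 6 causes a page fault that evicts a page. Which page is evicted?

46

pos 1: 33 → fault, frames {33}
pos 2: 73 → fault, frames {33,73}
pos 3: 33 → hit
pos 4: 46 → fault, evict 73, frames {33,46}
pos 5: 68 → fault, evict 33, frames {46,68}
pos 6: 33 → fault, evict 46, frames {68,33}
At position 6, page 46 is evicted.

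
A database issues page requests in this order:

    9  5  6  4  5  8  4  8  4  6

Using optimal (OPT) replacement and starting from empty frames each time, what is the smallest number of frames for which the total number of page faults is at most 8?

2

f=1: 10 faults
f=2: 6 faults
f=3: 5 faults
f=4: 5 faults
f=5: 5 faults
Smallest f with faults ≤ 8 is 2.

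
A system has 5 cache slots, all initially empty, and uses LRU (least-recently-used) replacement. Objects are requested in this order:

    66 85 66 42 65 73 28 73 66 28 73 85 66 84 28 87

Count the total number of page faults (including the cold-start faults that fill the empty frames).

66: fault, frames (66)
85: fault, frames (66 85)
66: hit
42: fault, frames (85 66 42)
65: fault, frames (85 66 42 65)
73: fault, frames (85 66 42 65 73)
28: fault, evict 85, frames (66 42 65 73 28)
73: hit
66: hit
28: hit
73: hit
85: fault, evict 42, frames (65 66 28 73 85)
66: hit
84: fault, evict 65, frames (28 73 85 66 84)
28: hit
87: fault, evict 73, frames (85 66 84 28 87)
Page faults: 9.

9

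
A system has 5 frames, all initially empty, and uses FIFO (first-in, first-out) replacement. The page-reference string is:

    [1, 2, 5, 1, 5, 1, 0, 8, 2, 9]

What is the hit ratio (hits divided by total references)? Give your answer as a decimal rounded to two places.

1 → miss, frames [1]
2 → miss, frames [1, 2]
5 → miss, frames [1, 2, 5]
1 → hit
5 → hit
1 → hit
0 → miss, frames [1, 2, 5, 0]
8 → miss, frames [1, 2, 5, 0, 8]
2 → hit
9 → miss, evict 1, frames [2, 5, 0, 8, 9]
Hits: 4 of 10 references → 4/10 = 0.4000.

0.40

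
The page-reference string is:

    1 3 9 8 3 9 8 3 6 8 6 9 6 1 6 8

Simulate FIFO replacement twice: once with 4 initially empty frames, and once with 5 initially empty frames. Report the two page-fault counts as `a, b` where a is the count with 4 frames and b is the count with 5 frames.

6, 5

4 frames: F F F F . . . . F . . . . F . . → 6 faults.
5 frames: F F F F . . . . F . . . . . . . → 5 faults.
5 < 6: adding a frame reduced faults, as is typical.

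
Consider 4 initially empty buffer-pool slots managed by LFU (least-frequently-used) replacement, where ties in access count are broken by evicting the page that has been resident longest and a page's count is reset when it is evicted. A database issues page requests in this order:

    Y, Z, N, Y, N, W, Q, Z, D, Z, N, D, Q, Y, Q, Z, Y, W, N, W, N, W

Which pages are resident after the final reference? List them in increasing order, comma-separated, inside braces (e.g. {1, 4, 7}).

{D, N, W, Z}

Y → fault, frames (Y)
Z → fault, frames (Y Z)
N → fault, frames (Y Z N)
Y → hit
N → hit
W → fault, frames (Y Z N W)
Q → fault, evict Z, frames (Y N W Q)
Z → fault, evict W, frames (Y N Q Z)
D → fault, evict Q, frames (Y N Z D)
Z → hit
N → hit
D → hit
Q → fault, evict Y, frames (N Z D Q)
Y → fault, evict Q, frames (N Z D Y)
Q → fault, evict Y, frames (N Z D Q)
Z → hit
Y → fault, evict Q, frames (N Z D Y)
W → fault, evict Y, frames (N Z D W)
N → hit
W → hit
N → hit
W → hit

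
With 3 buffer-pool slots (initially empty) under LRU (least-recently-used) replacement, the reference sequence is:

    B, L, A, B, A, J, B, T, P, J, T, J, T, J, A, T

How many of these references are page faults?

8

B -> fault, frames {B}
L -> fault, frames {B,L}
A -> fault, frames {B,L,A}
B -> hit
A -> hit
J -> fault, evict L, frames {B,A,J}
B -> hit
T -> fault, evict A, frames {J,B,T}
P -> fault, evict J, frames {B,T,P}
J -> fault, evict B, frames {T,P,J}
T -> hit
J -> hit
T -> hit
J -> hit
A -> fault, evict P, frames {T,J,A}
T -> hit
Page faults: 8.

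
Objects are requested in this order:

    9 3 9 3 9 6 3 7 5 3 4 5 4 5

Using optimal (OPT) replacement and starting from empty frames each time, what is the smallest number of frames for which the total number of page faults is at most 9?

2

f=1: 14 faults
f=2: 6 faults
f=3: 6 faults
f=4: 6 faults
f=5: 6 faults
f=6: 6 faults
Smallest f with faults ≤ 9 is 2.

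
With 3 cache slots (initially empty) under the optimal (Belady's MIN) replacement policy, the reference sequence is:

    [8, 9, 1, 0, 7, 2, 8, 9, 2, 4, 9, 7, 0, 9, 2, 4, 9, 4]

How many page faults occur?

10

8 -> miss, frames (8)
9 -> miss, frames (8 9)
1 -> miss, frames (8 9 1)
0 -> miss, evict 1, frames (8 9 0)
7 -> miss, evict 0, frames (8 9 7)
2 -> miss, evict 7, frames (8 9 2)
8 -> hit
9 -> hit
2 -> hit
4 -> miss, evict 8, frames (9 2 4)
9 -> hit
7 -> miss, evict 4, frames (9 2 7)
0 -> miss, evict 7, frames (9 2 0)
9 -> hit
2 -> hit
4 -> miss, evict 0, frames (9 2 4)
9 -> hit
4 -> hit
Page faults: 10.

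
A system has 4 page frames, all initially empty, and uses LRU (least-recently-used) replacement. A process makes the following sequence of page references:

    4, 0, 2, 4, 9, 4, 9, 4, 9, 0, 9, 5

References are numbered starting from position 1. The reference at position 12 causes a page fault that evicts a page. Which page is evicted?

pos 1: 4: miss, frames {4}
pos 2: 0: miss, frames {4,0}
pos 3: 2: miss, frames {4,0,2}
pos 4: 4: hit
pos 5: 9: miss, frames {0,2,4,9}
pos 6: 4: hit
pos 7: 9: hit
pos 8: 4: hit
pos 9: 9: hit
pos 10: 0: hit
pos 11: 9: hit
pos 12: 5: miss, evict 2, frames {4,0,9,5}
At position 12, page 2 is evicted.

2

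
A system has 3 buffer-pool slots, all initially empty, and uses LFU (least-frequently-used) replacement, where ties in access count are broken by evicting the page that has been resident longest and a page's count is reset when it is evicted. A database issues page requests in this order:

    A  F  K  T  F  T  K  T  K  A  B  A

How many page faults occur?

A → fault, frames {A}
F → fault, frames {A,F}
K → fault, frames {A,F,K}
T → fault, evict A, frames {F,K,T}
F → hit
T → hit
K → hit
T → hit
K → hit
A → fault, evict F, frames {K,T,A}
B → fault, evict A, frames {K,T,B}
A → fault, evict B, frames {K,T,A}
Page faults: 7.

7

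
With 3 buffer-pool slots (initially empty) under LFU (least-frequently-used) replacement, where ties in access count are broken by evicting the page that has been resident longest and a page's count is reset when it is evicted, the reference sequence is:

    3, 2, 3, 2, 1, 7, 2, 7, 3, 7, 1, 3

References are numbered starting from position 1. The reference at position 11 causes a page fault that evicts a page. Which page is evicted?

3

pos 1: 3: miss, frames {3}
pos 2: 2: miss, frames {3,2}
pos 3: 3: hit
pos 4: 2: hit
pos 5: 1: miss, frames {3,2,1}
pos 6: 7: miss, evict 1, frames {3,2,7}
pos 7: 2: hit
pos 8: 7: hit
pos 9: 3: hit
pos 10: 7: hit
pos 11: 1: miss, evict 3, frames {2,7,1}
At position 11, page 3 is evicted.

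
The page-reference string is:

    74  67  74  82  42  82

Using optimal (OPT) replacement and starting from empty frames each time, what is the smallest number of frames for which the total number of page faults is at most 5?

f=1: 6 faults
f=2: 4 faults
f=3: 4 faults
f=4: 4 faults
Smallest f with faults ≤ 5 is 2.

2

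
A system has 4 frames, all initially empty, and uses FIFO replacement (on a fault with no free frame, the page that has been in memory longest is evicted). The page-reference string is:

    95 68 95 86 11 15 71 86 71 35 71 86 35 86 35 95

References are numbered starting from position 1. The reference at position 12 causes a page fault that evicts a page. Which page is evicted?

pos 1: 95: miss, frames [95]
pos 2: 68: miss, frames [95, 68]
pos 3: 95: hit
pos 4: 86: miss, frames [95, 68, 86]
pos 5: 11: miss, frames [95, 68, 86, 11]
pos 6: 15: miss, evict 95, frames [68, 86, 11, 15]
pos 7: 71: miss, evict 68, frames [86, 11, 15, 71]
pos 8: 86: hit
pos 9: 71: hit
pos 10: 35: miss, evict 86, frames [11, 15, 71, 35]
pos 11: 71: hit
pos 12: 86: miss, evict 11, frames [15, 71, 35, 86]
At position 12, page 11 is evicted.

11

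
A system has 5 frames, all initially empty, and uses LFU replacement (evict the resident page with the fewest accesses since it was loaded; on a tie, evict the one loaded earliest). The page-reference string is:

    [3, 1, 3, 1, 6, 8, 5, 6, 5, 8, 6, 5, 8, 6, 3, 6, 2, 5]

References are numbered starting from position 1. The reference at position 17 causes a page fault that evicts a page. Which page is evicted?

1

pos 1: 3: fault, frames [3]
pos 2: 1: fault, frames [3, 1]
pos 3: 3: hit
pos 4: 1: hit
pos 5: 6: fault, frames [3, 1, 6]
pos 6: 8: fault, frames [3, 1, 6, 8]
pos 7: 5: fault, frames [3, 1, 6, 8, 5]
pos 8: 6: hit
pos 9: 5: hit
pos 10: 8: hit
pos 11: 6: hit
pos 12: 5: hit
pos 13: 8: hit
pos 14: 6: hit
pos 15: 3: hit
pos 16: 6: hit
pos 17: 2: fault, evict 1, frames [3, 6, 8, 5, 2]
At position 17, page 1 is evicted.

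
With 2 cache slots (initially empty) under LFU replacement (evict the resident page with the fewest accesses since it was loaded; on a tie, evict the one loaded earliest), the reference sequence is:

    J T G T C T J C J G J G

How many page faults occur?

10

J → fault, frames [J]
T → fault, frames [J, T]
G → fault, evict J, frames [T, G]
T → hit
C → fault, evict G, frames [T, C]
T → hit
J → fault, evict C, frames [T, J]
C → fault, evict J, frames [T, C]
J → fault, evict C, frames [T, J]
G → fault, evict J, frames [T, G]
J → fault, evict G, frames [T, J]
G → fault, evict J, frames [T, G]
Page faults: 10.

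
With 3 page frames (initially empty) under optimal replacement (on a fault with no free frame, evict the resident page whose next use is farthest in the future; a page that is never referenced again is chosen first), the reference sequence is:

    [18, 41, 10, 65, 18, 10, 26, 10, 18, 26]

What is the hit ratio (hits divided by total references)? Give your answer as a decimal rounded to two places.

18 → miss, frames {18}
41 → miss, frames {18,41}
10 → miss, frames {18,41,10}
65 → miss, evict 41, frames {18,10,65}
18 → hit
10 → hit
26 → miss, evict 65, frames {18,10,26}
10 → hit
18 → hit
26 → hit
Hits: 5 of 10 references → 5/10 = 0.5000.

0.50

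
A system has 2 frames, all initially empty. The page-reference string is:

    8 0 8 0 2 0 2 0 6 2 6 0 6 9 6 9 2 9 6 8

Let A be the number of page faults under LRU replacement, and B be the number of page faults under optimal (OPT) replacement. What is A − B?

Under LRU: F F . . F . . . F F . F . F . . F . F F → 10 faults.
Under OPT: F F . . F . . . F . . F . F . . F . F F → 9 faults.
A − B = 10 − 9 = 1.

1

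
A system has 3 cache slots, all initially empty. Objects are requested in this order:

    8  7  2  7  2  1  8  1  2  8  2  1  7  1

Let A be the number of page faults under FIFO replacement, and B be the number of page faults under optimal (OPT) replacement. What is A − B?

Under FIFO: F F F . . F F . . . . . F . → 6 faults.
Under OPT: F F F . . F . . . . . . F . → 5 faults.
A − B = 6 − 5 = 1.

1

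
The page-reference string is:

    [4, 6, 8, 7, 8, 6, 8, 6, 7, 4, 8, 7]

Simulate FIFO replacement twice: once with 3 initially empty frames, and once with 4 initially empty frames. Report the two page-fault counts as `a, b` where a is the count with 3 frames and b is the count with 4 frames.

5, 4

3 frames: F F F F . . . . . F . . → 5 faults.
4 frames: F F F F . . . . . . . . → 4 faults.
4 < 5: adding a frame reduced faults, as is typical.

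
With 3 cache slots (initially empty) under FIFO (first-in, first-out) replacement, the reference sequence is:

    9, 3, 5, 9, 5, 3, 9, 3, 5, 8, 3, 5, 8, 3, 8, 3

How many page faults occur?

4

9 -> fault, frames [9]
3 -> fault, frames [9, 3]
5 -> fault, frames [9, 3, 5]
9 -> hit
5 -> hit
3 -> hit
9 -> hit
3 -> hit
5 -> hit
8 -> fault, evict 9, frames [3, 5, 8]
3 -> hit
5 -> hit
8 -> hit
3 -> hit
8 -> hit
3 -> hit
Page faults: 4.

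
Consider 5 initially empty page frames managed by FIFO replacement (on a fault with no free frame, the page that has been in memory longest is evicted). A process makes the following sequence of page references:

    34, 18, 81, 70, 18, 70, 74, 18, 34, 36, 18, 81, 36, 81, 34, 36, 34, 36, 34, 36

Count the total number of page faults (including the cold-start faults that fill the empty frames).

7

34: miss, frames {34}
18: miss, frames {34,18}
81: miss, frames {34,18,81}
70: miss, frames {34,18,81,70}
18: hit
70: hit
74: miss, frames {34,18,81,70,74}
18: hit
34: hit
36: miss, evict 34, frames {18,81,70,74,36}
18: hit
81: hit
36: hit
81: hit
34: miss, evict 18, frames {81,70,74,36,34}
36: hit
34: hit
36: hit
34: hit
36: hit
Page faults: 7.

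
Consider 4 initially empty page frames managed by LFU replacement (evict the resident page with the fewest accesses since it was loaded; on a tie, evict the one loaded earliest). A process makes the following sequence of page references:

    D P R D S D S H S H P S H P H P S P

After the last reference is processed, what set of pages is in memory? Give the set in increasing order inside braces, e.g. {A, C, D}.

{D, H, P, S}

D → miss, frames {D}
P → miss, frames {D,P}
R → miss, frames {D,P,R}
D → hit
S → miss, frames {D,P,R,S}
D → hit
S → hit
H → miss, evict P, frames {D,R,S,H}
S → hit
H → hit
P → miss, evict R, frames {D,S,H,P}
S → hit
H → hit
P → hit
H → hit
P → hit
S → hit
P → hit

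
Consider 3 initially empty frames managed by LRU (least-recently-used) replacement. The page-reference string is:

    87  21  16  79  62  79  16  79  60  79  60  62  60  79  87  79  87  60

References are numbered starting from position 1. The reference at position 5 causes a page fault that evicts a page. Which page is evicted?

21

pos 1: 87 → miss, frames [87]
pos 2: 21 → miss, frames [87, 21]
pos 3: 16 → miss, frames [87, 21, 16]
pos 4: 79 → miss, evict 87, frames [21, 16, 79]
pos 5: 62 → miss, evict 21, frames [16, 79, 62]
At position 5, page 21 is evicted.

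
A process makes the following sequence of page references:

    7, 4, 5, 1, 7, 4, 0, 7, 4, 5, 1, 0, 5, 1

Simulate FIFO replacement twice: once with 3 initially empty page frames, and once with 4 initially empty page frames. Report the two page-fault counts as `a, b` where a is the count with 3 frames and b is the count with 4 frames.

3 frames: F F F F F F F . . F F . . . → 9 faults.
4 frames: F F F F . . F F F F F F . . → 10 faults.
10 > 9: adding a frame increased faults — Belady's anomaly.

9, 10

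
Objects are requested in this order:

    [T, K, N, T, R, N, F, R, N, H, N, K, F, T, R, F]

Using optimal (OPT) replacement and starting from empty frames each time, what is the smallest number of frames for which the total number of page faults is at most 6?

6

f=1: 16 faults
f=2: 11 faults
f=3: 9 faults
f=4: 8 faults
f=5: 7 faults
f=6: 6 faults
Smallest f with faults ≤ 6 is 6.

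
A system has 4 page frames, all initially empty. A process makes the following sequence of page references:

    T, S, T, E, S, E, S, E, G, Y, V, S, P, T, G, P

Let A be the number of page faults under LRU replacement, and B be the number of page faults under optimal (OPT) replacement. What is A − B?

Under LRU: F F . F . . . . F F F F F F F . → 10 faults.
Under OPT: F F . F . . . . F F F . F . . . → 7 faults.
A − B = 10 − 7 = 3.

3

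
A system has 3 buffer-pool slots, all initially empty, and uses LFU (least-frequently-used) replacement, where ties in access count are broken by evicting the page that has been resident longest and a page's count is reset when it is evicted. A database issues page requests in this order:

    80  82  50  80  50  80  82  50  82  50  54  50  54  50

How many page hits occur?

10

80: fault, frames {80}
82: fault, frames {80,82}
50: fault, frames {80,82,50}
80: hit
50: hit
80: hit
82: hit
50: hit
82: hit
50: hit
54: fault, evict 80, frames {82,50,54}
50: hit
54: hit
50: hit
Hits: 10.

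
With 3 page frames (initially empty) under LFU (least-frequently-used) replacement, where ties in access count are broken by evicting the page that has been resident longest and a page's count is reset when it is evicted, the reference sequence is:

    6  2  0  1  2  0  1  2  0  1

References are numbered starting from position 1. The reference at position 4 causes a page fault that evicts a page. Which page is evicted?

pos 1: 6: miss, frames [6]
pos 2: 2: miss, frames [6, 2]
pos 3: 0: miss, frames [6, 2, 0]
pos 4: 1: miss, evict 6, frames [2, 0, 1]
At position 4, page 6 is evicted.

6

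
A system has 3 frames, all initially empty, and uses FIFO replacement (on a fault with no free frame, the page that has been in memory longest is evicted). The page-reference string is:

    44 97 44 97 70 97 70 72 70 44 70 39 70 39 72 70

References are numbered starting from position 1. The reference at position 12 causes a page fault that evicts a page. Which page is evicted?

70

pos 1: 44: miss, frames {44}
pos 2: 97: miss, frames {44,97}
pos 3: 44: hit
pos 4: 97: hit
pos 5: 70: miss, frames {44,97,70}
pos 6: 97: hit
pos 7: 70: hit
pos 8: 72: miss, evict 44, frames {97,70,72}
pos 9: 70: hit
pos 10: 44: miss, evict 97, frames {70,72,44}
pos 11: 70: hit
pos 12: 39: miss, evict 70, frames {72,44,39}
At position 12, page 70 is evicted.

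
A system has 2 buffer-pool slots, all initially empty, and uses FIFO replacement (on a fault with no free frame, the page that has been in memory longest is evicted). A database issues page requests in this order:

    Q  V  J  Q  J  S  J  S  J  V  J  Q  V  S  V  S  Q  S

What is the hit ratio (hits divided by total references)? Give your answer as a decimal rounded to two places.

0.33

Q: fault, frames {Q}
V: fault, frames {Q,V}
J: fault, evict Q, frames {V,J}
Q: fault, evict V, frames {J,Q}
J: hit
S: fault, evict J, frames {Q,S}
J: fault, evict Q, frames {S,J}
S: hit
J: hit
V: fault, evict S, frames {J,V}
J: hit
Q: fault, evict J, frames {V,Q}
V: hit
S: fault, evict V, frames {Q,S}
V: fault, evict Q, frames {S,V}
S: hit
Q: fault, evict S, frames {V,Q}
S: fault, evict V, frames {Q,S}
Hits: 6 of 18 references → 6/18 = 0.3333.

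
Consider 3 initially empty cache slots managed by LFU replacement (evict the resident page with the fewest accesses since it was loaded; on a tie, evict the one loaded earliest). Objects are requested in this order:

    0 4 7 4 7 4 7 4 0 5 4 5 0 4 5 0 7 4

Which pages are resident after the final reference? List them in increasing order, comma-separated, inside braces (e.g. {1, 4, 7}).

{0, 4, 7}

0: miss, frames {0}
4: miss, frames {0,4}
7: miss, frames {0,4,7}
4: hit
7: hit
4: hit
7: hit
4: hit
0: hit
5: miss, evict 0, frames {4,7,5}
4: hit
5: hit
0: miss, evict 5, frames {4,7,0}
4: hit
5: miss, evict 0, frames {4,7,5}
0: miss, evict 5, frames {4,7,0}
7: hit
4: hit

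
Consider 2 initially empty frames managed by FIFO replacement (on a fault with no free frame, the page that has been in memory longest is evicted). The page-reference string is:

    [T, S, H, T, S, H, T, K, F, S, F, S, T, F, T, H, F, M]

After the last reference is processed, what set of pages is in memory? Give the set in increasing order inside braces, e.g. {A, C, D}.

T -> fault, frames (T)
S -> fault, frames (T S)
H -> fault, evict T, frames (S H)
T -> fault, evict S, frames (H T)
S -> fault, evict H, frames (T S)
H -> fault, evict T, frames (S H)
T -> fault, evict S, frames (H T)
K -> fault, evict H, frames (T K)
F -> fault, evict T, frames (K F)
S -> fault, evict K, frames (F S)
F -> hit
S -> hit
T -> fault, evict F, frames (S T)
F -> fault, evict S, frames (T F)
T -> hit
H -> fault, evict T, frames (F H)
F -> hit
M -> fault, evict F, frames (H M)

{H, M}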